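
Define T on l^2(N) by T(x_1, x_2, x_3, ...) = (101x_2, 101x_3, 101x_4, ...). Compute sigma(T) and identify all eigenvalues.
sigma(T) = closed disk {z in C : |z| ≤ 101}; sigma_p(T) = open disk {z in C : |z| < 101}

Note T = 101·V where V is the unit left shift (V x)_k = x_{k+1}; so sigma(T) = 101·sigma(V) and ||T|| = 101||V||. ||T x||^2 = 10201sum_{k≥2} |x_k|^2 ≤ 10201||x||^2, with equality on {x : x_1 = 0}, so ||T|| = 101. For any lambda with |lambda| < 101, set r = lambda/101 (|r| < 1); the vector x = (1, r, r^2, ...) is in l^2 and satisfies T x = 101(r, r^2, ...) = lambda x, so lambda is an eigenvalue. On the boundary |lambda| = 101 the geometric series diverges, so no l^2 eigenvector exists, but these lambda lie in the approximate point spectrum. Hence sigma(T) is the closed disk of radius 101 and sigma_p(T) is the open disk.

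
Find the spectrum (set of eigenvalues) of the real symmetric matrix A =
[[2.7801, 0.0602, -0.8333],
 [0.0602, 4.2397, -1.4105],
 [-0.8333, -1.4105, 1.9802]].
sigma(A) ≈ {1, 3, 5}

A is real symmetric, so its spectrum consists of real eigenvalues. Expanding the characteristic polynomial of the displayed matrix gives
  det(λ I - A) = p(λ) = λ^3 + (-9)λ^2 + (23)λ + (-15).
Solving p(λ) = 0 yields eigenvalues ≈ 1, 3, 5. (A is shown rounded to 4 decimals, so these recover the underlying integer eigenvalues to within that precision.)
Verification: the trace of A = 9 equals the sum of eigenvalues 9, and det(A) ≈ 14.9995 matches the eigenvalue product 15.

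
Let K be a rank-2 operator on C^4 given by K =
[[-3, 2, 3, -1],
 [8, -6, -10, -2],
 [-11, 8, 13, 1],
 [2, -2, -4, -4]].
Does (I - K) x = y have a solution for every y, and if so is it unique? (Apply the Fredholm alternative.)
(I - K) is invertible (det(I - K) = -15 ≠ 0), so for every y in C^4 the equation (I - K) x = y has a unique solution.

K has rank 2 and factors as K = U V^T = u1 v1^T + u2 v2^T with u1 = (-1, 2, -3, 0), v1 = (3, -2, -3, 1), u2 = (0, -2, 2, -2), v2 = (-1, 1, 2, 2) (multiplying out reproduces the displayed K). The nonzero eigenvalues of U V^T coincide with those of the 2 x 2 matrix G = V^T U = [[v1·u1, v1·u2], [v2·u1, v2·u2]] = [[2, -4], [-3, -2]], and by the Sylvester determinant identity det(I_4 - U V^T) = det(I_2 - V^T U) = det([[-1, 4], [3, 3]]) = (-1)(3) - (4)(3) = -15. (Direct check: I - K =
[[4, -2, -3, 1],
 [-8, 7, 10, 2],
 [11, -8, -12, -1],
 [-2, 2, 4, 5]]
has determinant -15.) The finite-dimensional Fredholm alternative says: either (I - K) is invertible, or ker(I - K) ≠ {0} and then range(I - K) = ker((I - K)^*)^⊥, with dim ker(I - K) = dim ker((I - K)^*). Since det(I - K) ≠ 0, 1 is not an eigenvalue of K and ker(I - K) = {0}, so we are in the first case: for every y there is a unique x = (I - K)^(-1) y. (Explicitly, by the Woodbury identity, (I - U V^T)^(-1) = I + U (I_2 - G)^(-1) V^T.)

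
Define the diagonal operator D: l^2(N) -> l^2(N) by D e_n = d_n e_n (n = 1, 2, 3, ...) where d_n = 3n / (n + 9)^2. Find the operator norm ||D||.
||D|| = 1/12 (attained at n = 9)

For D diagonal, ||D|| = sup_n |d_n|. Treat f(x) = 3x / (x + 9)^2 for real x > 0. By the quotient rule, f'(x) = 3(9 - x)/(x + 9)^3, which is positive for x < 9 and negative for x > 9. So f has a unique maximum at x = 9, and since 9 is a positive integer, the supremum over n ≥ 1 is attained at n = 9: d_9 = 3·9/(9 + 9)^2 = 3·9/324 = 1/12. Hence ||D|| = 1/12.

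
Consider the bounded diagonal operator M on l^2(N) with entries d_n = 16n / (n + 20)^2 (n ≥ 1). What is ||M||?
||M|| = 1/5 (attained at n = 20)

For M diagonal, ||M|| = sup_n |d_n|. Treat f(x) = 16x / (x + 20)^2 for real x > 0. By the quotient rule, f'(x) = 16(20 - x)/(x + 20)^3, which is positive for x < 20 and negative for x > 20. So f has a unique maximum at x = 20, and since 20 is a positive integer, the supremum over n ≥ 1 is attained at n = 20: d_20 = 16·20/(20 + 20)^2 = 16·20/1600 = 1/5. Hence ||M|| = 1/5.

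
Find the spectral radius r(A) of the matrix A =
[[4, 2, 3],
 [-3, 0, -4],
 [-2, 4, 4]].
r(A) ≈ 5.5994

The eigenvalues of A are the roots of its characteristic polynomial. With M = A (coefficients from the trace, the sum of principal 2x2 minors, and det A):
  p(λ) = det(λ I - M) = λ^3 - 8λ^2 + 44λ - 68.
No integer candidate from the rational root theorem (±divisors of 68) is a root, so the roots are irrational. The cubic discriminant is Δ = -50096 < 0, so there is one real root and a complex-conjugate pair. p(2) = -4 and p(3) = 19 have opposite signs, so a root lies in (2, 3); Newton's method refines it to λ ≈ 2.1688. Dividing out (λ - (2.1688)) leaves approximately λ^2 - 5.8312λ + 31.3531. For λ^2 - 5.8312λ + 31.3531 the discriminant is -91.4102. It is negative, so the remaining roots are the complex-conjugate pair λ ≈ 2.9156 ± 4.7804i. Their product equals the constant term, so |λ|^2 ≈ 31.3531 and |λ| ≈ 5.5994.
Thus the eigenvalues (to 4 decimals) are 2.1688 (modulus 2.1688); 2.9156 ± 4.7804i (modulus 5.5994). The spectral radius is the largest modulus: r(A) ≈ 5.5994. (Cross-check: r(A) ≤ ||A||_2 ≈ 7.8021; equality holds whenever A is normal, though it can also hold for some non-normal A.)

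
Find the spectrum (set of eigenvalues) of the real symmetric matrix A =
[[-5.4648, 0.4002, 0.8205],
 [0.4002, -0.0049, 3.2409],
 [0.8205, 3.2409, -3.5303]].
sigma(A) ≈ {-6, -5, 2}

A is real symmetric, so its spectrum consists of real eigenvalues. Expanding the characteristic polynomial of the displayed matrix gives
  det(λ I - A) = p(λ) = λ^3 + (9)λ^2 + (8)λ + (-60.0017).
Solving p(λ) = 0 yields eigenvalues ≈ -6, -5, 2. (A is shown rounded to 4 decimals, so these recover the underlying integer eigenvalues to within that precision.)
Verification: the trace of A = -9 equals the sum of eigenvalues -9, and det(A) ≈ 60.0017 matches the eigenvalue product 60.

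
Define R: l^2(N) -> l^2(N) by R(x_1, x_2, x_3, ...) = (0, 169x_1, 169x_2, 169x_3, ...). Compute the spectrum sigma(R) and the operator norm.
sigma(R) = closed disk {z in C : |z| ≤ 169}; ||R|| = 169

Note R = 169·U where U is the unit right shift (U x)_k = x_{k-1} (with x_0 := 0); so ||R|| = 169||U|| and sigma(R) = 169·sigma(U). ||R x||^2 = sum_{k≥1} |169x_k|^2 = 28561||x||^2, so ||R|| = 169 and sigma(R) ⊂ {|z| ≤ 169}. For any |lambda| < 169, the equation (R - lambda I) x = 0 forces x_1 = 0, then 169x_k = lambda x_{k+1} ⇒ x = 0, so R has no eigenvalues. But (R - lambda I) is not surjective for |lambda| < 169: solving (R - lambda I) x = e_1 would require x_n proportional to (lambda/169)^(-n), which is not in l^2. So every |lambda| < 169 lies in the residual spectrum. The boundary |lambda| = 169 is in the approximate point spectrum (the spectrum is closed). Hence sigma(R) is the closed disk of radius 169.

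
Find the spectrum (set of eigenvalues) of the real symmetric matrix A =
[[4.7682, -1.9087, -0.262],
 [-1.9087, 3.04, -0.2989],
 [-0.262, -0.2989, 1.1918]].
sigma(A) ≈ {1, 2, 6}

A is real symmetric, so its spectrum consists of real eigenvalues. Expanding the characteristic polynomial of the displayed matrix gives
  det(λ I - A) = p(λ) = λ^3 + (-9)λ^2 + (20)λ + (-12).
Solving p(λ) = 0 yields eigenvalues ≈ 1, 2, 6. (A is shown rounded to 4 decimals, so these recover the underlying integer eigenvalues to within that precision.)
Verification: the trace of A = 9 equals the sum of eigenvalues 9, and det(A) ≈ 12.0000 matches the eigenvalue product 12.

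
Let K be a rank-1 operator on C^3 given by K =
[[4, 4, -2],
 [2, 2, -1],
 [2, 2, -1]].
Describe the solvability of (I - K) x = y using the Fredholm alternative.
(I - K) is invertible (det(I - K) = -4 ≠ 0), so for every y in C^3 the equation (I - K) x = y has a unique solution.

K has rank 1, so it is an outer product K = u v^T: every row of K is a multiple of one row vector. Reading off the entries, u = (-2, -1, -1) and v = (-2, -2, 1) (row i of K equals u_i·v^T). A rank-one matrix u v^T satisfies K u = u (v·u) and kills the (2)-dimensional subspace v^⊥, so its characteristic polynomial is lambda^2 (lambda - v·u) with v·u = tr K = 5. Hence the eigenvalues of I - K are 1 (multiplicity 2) and 1 - (5) = -4, so det(I - K) = -4. (Direct check: I - K =
[[-3, -4, 2],
 [-2, -1, 1],
 [-2, -2, 2]]
has determinant -4.) The finite-dimensional Fredholm alternative says: either (I - K) is invertible, or ker(I - K) ≠ {0} and then range(I - K) = ker((I - K)^*)^⊥, with dim ker(I - K) = dim ker((I - K)^*). Since det(I - K) ≠ 0, 1 is not an eigenvalue of K and ker(I - K) = {0}, so we are in the first case: for every y there is a unique x = (I - K)^(-1) y. Explicitly, by the Sherman–Morrison formula, (I - u v^T)^(-1) = I + u v^T/(1 - v·u), i.e. (I - K)^(-1) = I + K/(-4).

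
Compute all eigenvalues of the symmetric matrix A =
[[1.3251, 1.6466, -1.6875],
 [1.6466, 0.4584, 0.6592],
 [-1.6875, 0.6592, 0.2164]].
sigma(A) ≈ {-2, 1, 3}

A is real symmetric, so its spectrum consists of real eigenvalues. Expanding the characteristic polynomial of the displayed matrix gives
  det(λ I - A) = p(λ) = λ^3 + (-2)λ^2 + (-5)λ + (6).
Solving p(λ) = 0 yields eigenvalues ≈ -2, 1, 3. (A is shown rounded to 4 decimals, so these recover the underlying integer eigenvalues to within that precision.)
Verification: the trace of A = 2 equals the sum of eigenvalues 2, and det(A) ≈ -5.9998 matches the eigenvalue product -6.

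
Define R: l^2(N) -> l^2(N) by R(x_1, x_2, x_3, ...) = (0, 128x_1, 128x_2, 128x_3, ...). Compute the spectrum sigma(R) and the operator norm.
sigma(R) = closed disk {z in C : |z| ≤ 128}; ||R|| = 128

Note R = 128·U where U is the unit right shift (U x)_k = x_{k-1} (with x_0 := 0); so ||R|| = 128||U|| and sigma(R) = 128·sigma(U). ||R x||^2 = sum_{k≥1} |128x_k|^2 = 16384||x||^2, so ||R|| = 128 and sigma(R) ⊂ {|z| ≤ 128}. For any |lambda| < 128, the equation (R - lambda I) x = 0 forces x_1 = 0, then 128x_k = lambda x_{k+1} ⇒ x = 0, so R has no eigenvalues. But (R - lambda I) is not surjective for |lambda| < 128: solving (R - lambda I) x = e_1 would require x_n proportional to (lambda/128)^(-n), which is not in l^2. So every |lambda| < 128 lies in the residual spectrum. The boundary |lambda| = 128 is in the approximate point spectrum (the spectrum is closed). Hence sigma(R) is the closed disk of radius 128.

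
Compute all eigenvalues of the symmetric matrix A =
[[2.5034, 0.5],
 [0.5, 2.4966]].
sigma(A) ≈ {2, 3}

A is real symmetric, so its spectrum consists of real eigenvalues. Expanding the characteristic polynomial of the displayed matrix gives
  det(λ I - A) = p(λ) = λ^2 + (-5)λ + (6).
Solving p(λ) = 0 yields eigenvalues ≈ 2, 3. (A is shown rounded to 4 decimals, so these recover the underlying integer eigenvalues to within that precision.)
Verification: the trace of A = 5 equals the sum of eigenvalues 5, and det(A) ≈ 6.0000 matches the eigenvalue product 6.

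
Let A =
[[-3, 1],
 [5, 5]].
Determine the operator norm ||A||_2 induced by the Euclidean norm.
||A||_2 = sqrt((60 + sqrt(2000))/2) ≈ 7.2361 (= sqrt(largest eigenvalue of A^T A))

||A||_2 = sigma_max(A) = sqrt(lambda_max(A^T A)). Form the symmetric matrix M = A^T A =
[[34, 22],
 [22, 26]].
Its characteristic polynomial (trace, determinant of M give the coefficients) is
  p(λ) = det(λ I - M) = λ^2 - 60λ + 400.
For λ^2 - 60λ + 400 the discriminant is 2000. It is nonnegative but not a perfect square, so the roots are real and irrational: λ = (60 ± sqrt(2000))/2 ≈ 52.3607, 7.6393.
So the eigenvalues of A^T A are ≈ 7.6393, 52.3607 (all ≥ 0, as they must be for A^T A). The largest is λ_max = (60 + sqrt(2000))/2 ≈ 52.3607, hence ||A||_2 = sqrt(λ_max) = sqrt((60 + sqrt(2000))/2) ≈ 7.2361.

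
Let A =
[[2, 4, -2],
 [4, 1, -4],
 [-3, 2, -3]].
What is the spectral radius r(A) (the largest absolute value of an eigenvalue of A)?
r(A) ≈ 5.93

The eigenvalues of A are the roots of its characteristic polynomial. With M = A (coefficients from the trace, the sum of principal 2x2 minors, and det A):
  p(λ) = det(λ I - M) = λ^3 - 21λ - 84.
No integer candidate from the rational root theorem (±divisors of 84) is a root, so the roots are irrational. The cubic discriminant is Δ = -153468 < 0, so there is one real root and a complex-conjugate pair. p(5) = -64 and p(6) = 6 have opposite signs, so a root lies in (5, 6); Newton's method refines it to λ ≈ 5.93. Dividing out (λ - (5.93)) leaves approximately λ^2 + 5.93λ + 14.1652. For λ^2 + 5.93λ + 14.1652 the discriminant is -21.4956. It is negative, so the remaining roots are the complex-conjugate pair λ ≈ -2.965 ± 2.3182i. Their product equals the constant term, so |λ|^2 ≈ 14.1652 and |λ| ≈ 3.7637.
Thus the eigenvalues (to 4 decimals) are 5.93 (modulus 5.93); -2.965 ± 2.3182i (modulus 3.7637). The spectral radius is the largest modulus: r(A) ≈ 5.93. (Cross-check: r(A) ≤ ||A||_2 ≈ 7.1091; equality holds whenever A is normal, though it can also hold for some non-normal A.)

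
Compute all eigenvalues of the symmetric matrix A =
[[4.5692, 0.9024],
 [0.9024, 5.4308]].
sigma(A) ≈ {4, 6}

A is real symmetric, so its spectrum consists of real eigenvalues. Expanding the characteristic polynomial of the displayed matrix gives
  det(λ I - A) = p(λ) = λ^2 + (-10)λ + (24).
Solving p(λ) = 0 yields eigenvalues ≈ 4, 6. (A is shown rounded to 4 decimals, so these recover the underlying integer eigenvalues to within that precision.)
Verification: the trace of A = 10 equals the sum of eigenvalues 10, and det(A) ≈ 24.0001 matches the eigenvalue product 24.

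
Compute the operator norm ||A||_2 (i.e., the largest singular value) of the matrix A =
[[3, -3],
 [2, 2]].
||A||_2 = sqrt(18) ≈ 4.2426 (= sqrt(largest eigenvalue of A^T A))

||A||_2 = sigma_max(A) = sqrt(lambda_max(A^T A)). Form the symmetric matrix M = A^T A =
[[13, -5],
 [-5, 13]].
Its characteristic polynomial (trace, determinant of M give the coefficients) is
  p(λ) = det(λ I - M) = λ^2 - 26λ + 144.
For λ^2 - 26λ + 144 the discriminant is 100. It is a perfect square (10^2), so the roots are rational: λ = (26 ± 10)/2 = 18, 8.
So the eigenvalues of A^T A are ≈ 8, 18 (all ≥ 0, as they must be for A^T A). The largest is λ_max = 18, hence ||A||_2 = sqrt(λ_max) = sqrt(18) ≈ 4.2426.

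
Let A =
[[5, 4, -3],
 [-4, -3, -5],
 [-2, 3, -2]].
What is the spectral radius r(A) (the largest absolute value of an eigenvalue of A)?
r(A) ≈ 5.6977

The eigenvalues of A are the roots of its characteristic polynomial. With M = A (coefficients from the trace, the sum of principal 2x2 minors, and det A):
  p(λ) = det(λ I - M) = λ^3 + 6λ - 167.
No integer candidate from the rational root theorem (±divisors of 167) is a root, so the roots are irrational. The cubic discriminant is Δ = -753867 < 0, so there is one real root and a complex-conjugate pair. p(5) = -12 and p(6) = 85 have opposite signs, so a root lies in (5, 6); Newton's method refines it to λ ≈ 5.1443. Dividing out (λ - (5.1443)) leaves approximately λ^2 + 5.1443λ + 32.4634. For λ^2 + 5.1443λ + 32.4634 the discriminant is -103.3902. It is negative, so the remaining roots are the complex-conjugate pair λ ≈ -2.5721 ± 5.084i. Their product equals the constant term, so |λ|^2 ≈ 32.4634 and |λ| ≈ 5.6977.
Thus the eigenvalues (to 4 decimals) are 5.1443 (modulus 5.1443); -2.5721 ± 5.084i (modulus 5.6977). The spectral radius is the largest modulus: r(A) ≈ 5.6977. (Cross-check: r(A) ≤ ||A||_2 ≈ 8.186; equality holds whenever A is normal, though it can also hold for some non-normal A.)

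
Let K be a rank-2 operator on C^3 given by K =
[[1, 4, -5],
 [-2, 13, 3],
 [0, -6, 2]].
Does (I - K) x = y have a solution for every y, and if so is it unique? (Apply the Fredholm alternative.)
(I - K) is invertible (det(I - K) = 52 ≠ 0), so for every y in C^3 the equation (I - K) x = y has a unique solution.

K has rank 2 and factors as K = U V^T = u1 v1^T + u2 v2^T with u1 = (2, 3, -2), v1 = (0, 3, -1), u2 = (1, -2, 0), v2 = (1, -2, -3) (multiplying out reproduces the displayed K). The nonzero eigenvalues of U V^T coincide with those of the 2 x 2 matrix G = V^T U = [[v1·u1, v1·u2], [v2·u1, v2·u2]] = [[11, -6], [2, 5]], and by the Sylvester determinant identity det(I_3 - U V^T) = det(I_2 - V^T U) = det([[-10, 6], [-2, -4]]) = (-10)(-4) - (6)(-2) = 52. (Direct check: I - K =
[[0, -4, 5],
 [2, -12, -3],
 [0, 6, -1]]
has determinant 52.) The finite-dimensional Fredholm alternative says: either (I - K) is invertible, or ker(I - K) ≠ {0} and then range(I - K) = ker((I - K)^*)^⊥, with dim ker(I - K) = dim ker((I - K)^*). Since det(I - K) ≠ 0, 1 is not an eigenvalue of K and ker(I - K) = {0}, so we are in the first case: for every y there is a unique x = (I - K)^(-1) y. (Explicitly, by the Woodbury identity, (I - U V^T)^(-1) = I + U (I_2 - G)^(-1) V^T.)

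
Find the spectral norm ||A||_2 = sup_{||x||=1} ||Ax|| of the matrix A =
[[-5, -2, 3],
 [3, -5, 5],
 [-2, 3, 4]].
||A||_2 ≈ 7.9953 (= sqrt(largest eigenvalue of A^T A))

||A||_2 = sigma_max(A) = sqrt(lambda_max(A^T A)). Form the symmetric matrix M = A^T A =
[[38, -11, -8],
 [-11, 38, -19],
 [-8, -19, 50]].
Its characteristic polynomial (trace, sum of principal 2x2 minors, determinant of M give the coefficients) is
  p(λ) = det(λ I - M) = λ^3 - 126λ^2 + 4698λ - 46656.
No integer candidate from the rational root theorem (±divisors of 46656) is a root, so the roots are irrational. The cubic discriminant is Δ = 671741424 > 0, so there are three distinct real roots. p(15) = -1161 and p(16) = 352 have opposite signs, so a root lies in (15, 16); Newton's method refines it to λ ≈ 15.7577. p(46) = 172 and p(47) = -361 have opposite signs, so a root lies in (46, 47); Newton's method refines it to λ ≈ 46.3173. p(63) = -729 and p(64) = 64 have opposite signs, so a root lies in (63, 64); Newton's method refines it to λ ≈ 63.925. Check (Vieta): the three roots sum to 126, matching tr M = 126.
So the eigenvalues of A^T A are ≈ 15.7577, 46.3173, 63.925 (all ≥ 0, as they must be for A^T A). The largest is λ_max ≈ 63.925, hence ||A||_2 = sqrt(λ_max) ≈ 7.9953.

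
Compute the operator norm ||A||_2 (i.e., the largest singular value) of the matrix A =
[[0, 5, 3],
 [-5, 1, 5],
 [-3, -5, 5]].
||A||_2 ≈ 9.5346 (= sqrt(largest eigenvalue of A^T A))

||A||_2 = sigma_max(A) = sqrt(lambda_max(A^T A)). Form the symmetric matrix M = A^T A =
[[34, 10, -40],
 [10, 51, -5],
 [-40, -5, 59]].
Its characteristic polynomial (trace, sum of principal 2x2 minors, determinant of M give the coefficients) is
  p(λ) = det(λ I - M) = λ^3 - 144λ^2 + 5024λ - 17956.
No integer candidate from the rational root theorem (±divisors of 17956) is a root, so the roots are irrational. The cubic discriminant is Δ = 26810136400 > 0, so there are three distinct real roots. p(4) = -100 and p(5) = 3689 have opposite signs, so a root lies in (4, 5); Newton's method refines it to λ ≈ 4.0255. p(49) = 125 and p(50) = -1756 have opposite signs, so a root lies in (49, 50); Newton's method refines it to λ ≈ 49.0663. p(90) = -3196 and p(91) = 335 have opposite signs, so a root lies in (90, 91); Newton's method refines it to λ ≈ 90.9081. Check (Vieta): the three roots sum to 144, matching tr M = 144.
So the eigenvalues of A^T A are ≈ 4.0255, 49.0663, 90.9081 (all ≥ 0, as they must be for A^T A). The largest is λ_max ≈ 90.9081, hence ||A||_2 = sqrt(λ_max) ≈ 9.5346.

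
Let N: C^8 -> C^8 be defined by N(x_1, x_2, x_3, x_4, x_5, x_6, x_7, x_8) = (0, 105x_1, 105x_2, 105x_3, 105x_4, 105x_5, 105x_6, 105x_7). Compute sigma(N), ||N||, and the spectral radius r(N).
sigma(N) = {0}; ||N|| = 105; r(N) = 0. (N is nilpotent with N^8 = 0.)

On C^8, N is a strictly lower-triangular matrix with 105 on the subdiagonal and zeros elsewhere, so its characteristic polynomial is lambda^8 and every eigenvalue is 0: sigma(N) = {0}. For the operator norm, N e_i = 105e_{i+1} for i = 1, ..., 7 and N e_8 = 0, so the singular values of N are 105 (with multiplicity 7) and 0; hence ||N|| = 105. The spectral radius r(N) = max|lambda| = 0. Note ||N|| > r(N) — characteristic of non-normal nilpotent operators. Indeed N^8 = 0.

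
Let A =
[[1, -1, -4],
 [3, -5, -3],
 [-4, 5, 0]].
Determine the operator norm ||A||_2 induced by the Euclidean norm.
||A||_2 ≈ 9.2403 (= sqrt(largest eigenvalue of A^T A))

||A||_2 = sigma_max(A) = sqrt(lambda_max(A^T A)). Form the symmetric matrix M = A^T A =
[[26, -36, -13],
 [-36, 51, 19],
 [-13, 19, 25]].
Its characteristic polynomial (trace, sum of principal 2x2 minors, determinant of M give the coefficients) is
  p(λ) = det(λ I - M) = λ^3 - 102λ^2 + 1425λ - 529.
No integer candidate from the rational root theorem (±divisors of 529) is a root, so the roots are irrational. The cubic discriminant is Δ = 8683010865 > 0, so there are three distinct real roots. p(0) = -529 and p(1) = 795 have opposite signs, so a root lies in (0, 1); Newton's method refines it to λ ≈ 0.3816. p(16) = 255 and p(17) = -869 have opposite signs, so a root lies in (16, 17); Newton's method refines it to λ ≈ 16.2353. p(85) = -2229 and p(86) = 3685 have opposite signs, so a root lies in (85, 86); Newton's method refines it to λ ≈ 85.3831. Check (Vieta): the three roots sum to 102, matching tr M = 102.
So the eigenvalues of A^T A are ≈ 0.3816, 16.2353, 85.3831 (all ≥ 0, as they must be for A^T A). The largest is λ_max ≈ 85.3831, hence ||A||_2 = sqrt(λ_max) ≈ 9.2403.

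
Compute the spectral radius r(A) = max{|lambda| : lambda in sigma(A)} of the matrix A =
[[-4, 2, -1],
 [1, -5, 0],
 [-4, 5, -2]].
r(A) ≈ 6.6805

The eigenvalues of A are the roots of its characteristic polynomial. With M = A (coefficients from the trace, the sum of principal 2x2 minors, and det A):
  p(λ) = det(λ I - M) = λ^3 + 11λ^2 + 32λ + 21.
No integer candidate from the rational root theorem (±divisors of 21) is a root, so the roots are irrational. The cubic discriminant is Δ = 2177 > 0, so there are three distinct real roots. p(-7) = -7 and p(-6) = 9 have opposite signs, so a root lies in (-7, -6); Newton's method refines it to λ ≈ -6.6805. p(-4) = 5 and p(-3) = -3 have opposite signs, so a root lies in (-4, -3); Newton's method refines it to λ ≈ -3.3931. p(-1) = -1 and p(0) = 21 have opposite signs, so a root lies in (-1, 0); Newton's method refines it to λ ≈ -0.9264. Check (Vieta): the three roots sum to -11, matching tr M = -11.
Thus the eigenvalues (to 4 decimals) are -6.6805 (modulus 6.6805); -3.3931 (modulus 3.3931); -0.9264 (modulus 0.9264). The spectral radius is the largest modulus: r(A) ≈ 6.6805. (Cross-check: r(A) ≤ ||A||_2 ≈ 9.0441; equality holds whenever A is normal, though it can also hold for some non-normal A.)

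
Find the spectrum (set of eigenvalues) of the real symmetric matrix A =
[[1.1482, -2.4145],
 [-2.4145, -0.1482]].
sigma(A) ≈ {-2, 3}

A is real symmetric, so its spectrum consists of real eigenvalues. Expanding the characteristic polynomial of the displayed matrix gives
  det(λ I - A) = p(λ) = λ^2 + (-1)λ + (-6).
Solving p(λ) = 0 yields eigenvalues ≈ -2, 3. (A is shown rounded to 4 decimals, so these recover the underlying integer eigenvalues to within that precision.)
Verification: the trace of A = 1 equals the sum of eigenvalues 1, and det(A) ≈ -6.0000 matches the eigenvalue product -6.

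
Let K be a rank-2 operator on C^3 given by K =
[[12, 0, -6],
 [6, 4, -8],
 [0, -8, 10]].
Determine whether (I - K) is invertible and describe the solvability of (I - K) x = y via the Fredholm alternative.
(I - K) is invertible (det(I - K) = 119 ≠ 0), so for every y in C^3 the equation (I - K) x = y has a unique solution.

K has rank 2 and factors as K = U V^T = u1 v1^T + u2 v2^T with u1 = (-3, -3, 3), v1 = (-1, -2, 3), u2 = (3, 1, 1), v2 = (3, -2, 1) (multiplying out reproduces the displayed K). The nonzero eigenvalues of U V^T coincide with those of the 2 x 2 matrix G = V^T U = [[v1·u1, v1·u2], [v2·u1, v2·u2]] = [[18, -2], [0, 8]], and by the Sylvester determinant identity det(I_3 - U V^T) = det(I_2 - V^T U) = det([[-17, 2], [0, -7]]) = (-17)(-7) - (2)(0) = 119. (Direct check: I - K =
[[-11, 0, 6],
 [-6, -3, 8],
 [0, 8, -9]]
has determinant 119.) The finite-dimensional Fredholm alternative says: either (I - K) is invertible, or ker(I - K) ≠ {0} and then range(I - K) = ker((I - K)^*)^⊥, with dim ker(I - K) = dim ker((I - K)^*). Since det(I - K) ≠ 0, 1 is not an eigenvalue of K and ker(I - K) = {0}, so we are in the first case: for every y there is a unique x = (I - K)^(-1) y. (Explicitly, by the Woodbury identity, (I - U V^T)^(-1) = I + U (I_2 - G)^(-1) V^T.)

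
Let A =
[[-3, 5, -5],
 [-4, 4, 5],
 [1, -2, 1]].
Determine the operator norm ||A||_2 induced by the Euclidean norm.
||A||_2 ≈ 8.3897 (= sqrt(largest eigenvalue of A^T A))

||A||_2 = sigma_max(A) = sqrt(lambda_max(A^T A)). Form the symmetric matrix M = A^T A =
[[26, -33, -4],
 [-33, 45, -7],
 [-4, -7, 51]].
Its characteristic polynomial (trace, sum of principal 2x2 minors, determinant of M give the coefficients) is
  p(λ) = det(λ I - M) = λ^3 - 122λ^2 + 3637λ - 289.
No integer candidate from the rational root theorem (±divisors of 289) is a root, so the roots are irrational. The cubic discriminant is Δ = 4651355257 > 0, so there are three distinct real roots. p(0) = -289 and p(1) = 3227 have opposite signs, so a root lies in (0, 1); Newton's method refines it to λ ≈ 0.0797. p(51) = 527 and p(52) = -445 have opposite signs, so a root lies in (51, 52); Newton's method refines it to λ ≈ 51.5339. p(70) = -499 and p(71) = 847 have opposite signs, so a root lies in (70, 71); Newton's method refines it to λ ≈ 70.3865. Check (Vieta): the three roots sum to 122, matching tr M = 122.
So the eigenvalues of A^T A are ≈ 0.0797, 51.5339, 70.3865 (all ≥ 0, as they must be for A^T A). The largest is λ_max ≈ 70.3865, hence ||A||_2 = sqrt(λ_max) ≈ 8.3897.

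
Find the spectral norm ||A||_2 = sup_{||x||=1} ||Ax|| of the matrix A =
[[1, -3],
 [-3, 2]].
||A||_2 = sqrt((23 + sqrt(333))/2) ≈ 4.5414 (= sqrt(largest eigenvalue of A^T A))

||A||_2 = sigma_max(A) = sqrt(lambda_max(A^T A)). Form the symmetric matrix M = A^T A =
[[10, -9],
 [-9, 13]].
Its characteristic polynomial (trace, determinant of M give the coefficients) is
  p(λ) = det(λ I - M) = λ^2 - 23λ + 49.
For λ^2 - 23λ + 49 the discriminant is 333. It is nonnegative but not a perfect square, so the roots are real and irrational: λ = (23 ± sqrt(333))/2 ≈ 20.6241, 2.3759.
So the eigenvalues of A^T A are ≈ 2.3759, 20.6241 (all ≥ 0, as they must be for A^T A). The largest is λ_max = (23 + sqrt(333))/2 ≈ 20.6241, hence ||A||_2 = sqrt(λ_max) = sqrt((23 + sqrt(333))/2) ≈ 4.5414.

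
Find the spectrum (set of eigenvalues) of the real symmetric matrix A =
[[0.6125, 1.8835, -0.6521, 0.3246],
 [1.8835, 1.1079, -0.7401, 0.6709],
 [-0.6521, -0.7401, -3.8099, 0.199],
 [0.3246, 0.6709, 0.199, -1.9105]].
sigma(A) ≈ {-4, -2, -1, 3}

A is real symmetric, so its spectrum consists of real eigenvalues. Expanding the characteristic polynomial of the displayed matrix gives
  det(λ I - A) = p(λ) = λ^4 + (4)λ^3 + (-7)λ^2 + (-33.9987)λ + (-24).
Solving p(λ) = 0 yields eigenvalues ≈ -4, -2, -1, 3. (A is shown rounded to 4 decimals, so these recover the underlying integer eigenvalues to within that precision.)
Verification: the trace of A = -4 equals the sum of eigenvalues -4, and det(A) ≈ -23.9993 matches the eigenvalue product -24.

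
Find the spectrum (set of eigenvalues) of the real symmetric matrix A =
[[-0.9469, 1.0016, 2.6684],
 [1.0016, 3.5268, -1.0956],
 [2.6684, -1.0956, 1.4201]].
sigma(A) ≈ {-3, 3, 4}

A is real symmetric, so its spectrum consists of real eigenvalues. Expanding the characteristic polynomial of the displayed matrix gives
  det(λ I - A) = p(λ) = λ^3 + (-4)λ^2 + (-9)λ + (35.9989).
Solving p(λ) = 0 yields eigenvalues ≈ -3, 3, 4. (A is shown rounded to 4 decimals, so these recover the underlying integer eigenvalues to within that precision.)
Verification: the trace of A = 4 equals the sum of eigenvalues 4, and det(A) ≈ -35.9989 matches the eigenvalue product -36.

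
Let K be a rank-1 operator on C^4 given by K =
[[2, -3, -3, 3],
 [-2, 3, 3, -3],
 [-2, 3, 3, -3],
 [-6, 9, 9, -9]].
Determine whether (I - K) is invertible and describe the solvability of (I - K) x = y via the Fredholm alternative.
(I - K) is invertible (det(I - K) = 2 ≠ 0), so for every y in C^4 the equation (I - K) x = y has a unique solution.

K has rank 1, so it is an outer product K = u v^T: every row of K is a multiple of one row vector. Reading off the entries, u = (1, -1, -1, -3) and v = (2, -3, -3, 3) (row i of K equals u_i·v^T). A rank-one matrix u v^T satisfies K u = u (v·u) and kills the (3)-dimensional subspace v^⊥, so its characteristic polynomial is lambda^3 (lambda - v·u) with v·u = tr K = -1. Hence the eigenvalues of I - K are 1 (multiplicity 3) and 1 - (-1) = 2, so det(I - K) = 2. (Direct check: I - K =
[[-1, 3, 3, -3],
 [2, -2, -3, 3],
 [2, -3, -2, 3],
 [6, -9, -9, 10]]
has determinant 2.) The finite-dimensional Fredholm alternative says: either (I - K) is invertible, or ker(I - K) ≠ {0} and then range(I - K) = ker((I - K)^*)^⊥, with dim ker(I - K) = dim ker((I - K)^*). Since det(I - K) ≠ 0, 1 is not an eigenvalue of K and ker(I - K) = {0}, so we are in the first case: for every y there is a unique x = (I - K)^(-1) y. Explicitly, by the Sherman–Morrison formula, (I - u v^T)^(-1) = I + u v^T/(1 - v·u), i.e. (I - K)^(-1) = I + K/(2).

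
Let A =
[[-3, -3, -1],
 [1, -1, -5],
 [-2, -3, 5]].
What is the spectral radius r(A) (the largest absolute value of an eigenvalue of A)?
r(A) = (3 + sqrt(109))/2 ≈ 6.7202

The eigenvalues of A are the roots of its characteristic polynomial. With M = A (coefficients from the trace, the sum of principal 2x2 minors, and det A):
  p(λ) = det(λ I - M) = λ^3 - λ^2 - 31λ - 50.
By the rational root theorem any rational root is an integer divisor of 50. Testing λ = -2: p(-2) = -8 - 4 + 62 - 50 = 0, so λ = -2 is a root. Dividing out (λ + 2) leaves p(λ) = (λ + 2)(λ^2 - 3λ - 25). For λ^2 - 3λ - 25 the discriminant is 109. It is nonnegative but not a perfect square, so the roots are real and irrational: λ = (3 ± sqrt(109))/2 ≈ 6.7202, -3.7202.
Thus the eigenvalues (to 4 decimals) are 6.7202 (modulus 6.7202); -3.7202 (modulus 3.7202); -2 (modulus 2). The spectral radius is the largest modulus: r(A) = (3 + sqrt(109))/2 ≈ 6.7202. (Cross-check: r(A) ≤ ||A||_2 ≈ 7.5978; equality holds whenever A is normal, though it can also hold for some non-normal A.)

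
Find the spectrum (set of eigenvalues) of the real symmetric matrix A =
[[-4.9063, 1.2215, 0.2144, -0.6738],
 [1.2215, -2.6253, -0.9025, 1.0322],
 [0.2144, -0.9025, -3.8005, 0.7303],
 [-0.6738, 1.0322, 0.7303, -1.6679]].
sigma(A) ≈ {-6, -4, -2, -1}

A is real symmetric, so its spectrum consists of real eigenvalues. Expanding the characteristic polynomial of the displayed matrix gives
  det(λ I - A) = p(λ) = λ^4 + (13)λ^3 + (56)λ^2 + (91.9989)λ + (47.9982).
Solving p(λ) = 0 yields eigenvalues ≈ -6, -4, -2, -1. (A is shown rounded to 4 decimals, so these recover the underlying integer eigenvalues to within that precision.)
Verification: the trace of A = -13 equals the sum of eigenvalues -13, and det(A) ≈ 47.9982 matches the eigenvalue product 48.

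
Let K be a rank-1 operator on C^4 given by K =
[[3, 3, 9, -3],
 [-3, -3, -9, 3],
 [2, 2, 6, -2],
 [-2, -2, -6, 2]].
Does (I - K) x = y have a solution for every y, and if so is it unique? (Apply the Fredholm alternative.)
(I - K) is invertible (det(I - K) = -7 ≠ 0), so for every y in C^4 the equation (I - K) x = y has a unique solution.

K has rank 1, so it is an outer product K = u v^T: every row of K is a multiple of one row vector. Reading off the entries, u = (3, -3, 2, -2) and v = (1, 1, 3, -1) (row i of K equals u_i·v^T). A rank-one matrix u v^T satisfies K u = u (v·u) and kills the (3)-dimensional subspace v^⊥, so its characteristic polynomial is lambda^3 (lambda - v·u) with v·u = tr K = 8. Hence the eigenvalues of I - K are 1 (multiplicity 3) and 1 - (8) = -7, so det(I - K) = -7. (Direct check: I - K =
[[-2, -3, -9, 3],
 [3, 4, 9, -3],
 [-2, -2, -5, 2],
 [2, 2, 6, -1]]
has determinant -7.) The finite-dimensional Fredholm alternative says: either (I - K) is invertible, or ker(I - K) ≠ {0} and then range(I - K) = ker((I - K)^*)^⊥, with dim ker(I - K) = dim ker((I - K)^*). Since det(I - K) ≠ 0, 1 is not an eigenvalue of K and ker(I - K) = {0}, so we are in the first case: for every y there is a unique x = (I - K)^(-1) y. Explicitly, by the Sherman–Morrison formula, (I - u v^T)^(-1) = I + u v^T/(1 - v·u), i.e. (I - K)^(-1) = I + K/(-7).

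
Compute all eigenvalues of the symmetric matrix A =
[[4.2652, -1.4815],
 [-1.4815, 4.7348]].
sigma(A) ≈ {3, 6}

A is real symmetric, so its spectrum consists of real eigenvalues. Expanding the characteristic polynomial of the displayed matrix gives
  det(λ I - A) = p(λ) = λ^2 + (-9)λ + (18).
Solving p(λ) = 0 yields eigenvalues ≈ 3, 6. (A is shown rounded to 4 decimals, so these recover the underlying integer eigenvalues to within that precision.)
Verification: the trace of A = 9 equals the sum of eigenvalues 9, and det(A) ≈ 18.0000 matches the eigenvalue product 18.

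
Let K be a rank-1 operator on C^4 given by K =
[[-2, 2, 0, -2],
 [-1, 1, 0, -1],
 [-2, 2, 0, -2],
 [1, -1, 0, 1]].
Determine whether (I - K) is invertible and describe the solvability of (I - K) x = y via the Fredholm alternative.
(I - K) is invertible (det(I - K) = 1 ≠ 0), so for every y in C^4 the equation (I - K) x = y has a unique solution.

K has rank 1, so it is an outer product K = u v^T: every row of K is a multiple of one row vector. Reading off the entries, u = (-2, -1, -2, 1) and v = (1, -1, 0, 1) (row i of K equals u_i·v^T). A rank-one matrix u v^T satisfies K u = u (v·u) and kills the (3)-dimensional subspace v^⊥, so its characteristic polynomial is lambda^3 (lambda - v·u) with v·u = tr K = 0. Hence the eigenvalues of I - K are 1 (multiplicity 3) and 1 - (0) = 1, so det(I - K) = 1. (Direct check: I - K =
[[3, -2, 0, 2],
 [1, 0, 0, 1],
 [2, -2, 1, 2],
 [-1, 1, 0, 0]]
has determinant 1.) The finite-dimensional Fredholm alternative says: either (I - K) is invertible, or ker(I - K) ≠ {0} and then range(I - K) = ker((I - K)^*)^⊥, with dim ker(I - K) = dim ker((I - K)^*). Since det(I - K) ≠ 0, 1 is not an eigenvalue of K and ker(I - K) = {0}, so we are in the first case: for every y there is a unique x = (I - K)^(-1) y. Explicitly, by the Sherman–Morrison formula, (I - u v^T)^(-1) = I + u v^T/(1 - v·u), i.e. (I - K)^(-1) = I + K.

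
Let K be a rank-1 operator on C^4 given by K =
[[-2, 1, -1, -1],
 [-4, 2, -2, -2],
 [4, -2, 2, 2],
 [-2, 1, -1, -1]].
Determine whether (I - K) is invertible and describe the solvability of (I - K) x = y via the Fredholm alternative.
(I - K) is singular (det(I - K) = 0, i.e. 1 ∈ sigma(K)). (I - K) x = y is solvable iff y ⊥ ker((I - K)^*) = span{(-2, 1, -1, -1)}, i.e. iff -2y_1 + y_2 - y_3 - y_4 = 0. When solvable, the solutions are x = y + c·(1, 2, -2, 1), c arbitrary (ker(I - K) = span{(1, 2, -2, 1)}, dimension 1).

K has rank 1, so it is an outer product K = u v^T: every row of K is a multiple of one row vector. Reading off the entries, u = (1, 2, -2, 1) and v = (-2, 1, -1, -1) (row i of K equals u_i·v^T). A rank-one matrix u v^T satisfies K u = u (v·u) and kills the (3)-dimensional subspace v^⊥, so its characteristic polynomial is lambda^3 (lambda - v·u) with v·u = tr K = 1. Hence the eigenvalues of I - K are 1 (multiplicity 3) and 1 - (1) = 0, so det(I - K) = 0. (Direct check: I - K =
[[3, -1, 1, 1],
 [4, -1, 2, 2],
 [-4, 2, -1, -2],
 [2, -1, 1, 2]]
has determinant 0.) So 1 is an eigenvalue of K and (I - K) is not invertible. The finite-dimensional Fredholm alternative says: either (I - K) is invertible, or ker(I - K) ≠ {0} and then range(I - K) = ker((I - K)^*)^⊥, with dim ker(I - K) = dim ker((I - K)^*). We are in the second case, so we need both kernels. Kernel of I - K: (I - K) u = u - u (v·u) = u - u = 0, so ker(I - K) = span{u} = span{(1, 2, -2, 1)} (it is exactly 1-dimensional because rank(I - K) = 3). Kernel of the adjoint: K is real, so (I - K)^* = I - K^T = I - v u^T, and (I - v u^T) v = v - v (u·v) = 0; hence ker((I - K)^*) = span{v} = span{(-2, 1, -1, -1)}. Therefore (I - K) x = y is solvable iff <y, v> = 0, i.e. iff -2y_1 + y_2 - y_3 - y_4 = 0. When this holds, K y = u (v·y) = 0, so (I - K) y = y and x = y is a particular solution; the full solution set is the line x = y + c·u = y + c·(1, 2, -2, 1), c ∈ C.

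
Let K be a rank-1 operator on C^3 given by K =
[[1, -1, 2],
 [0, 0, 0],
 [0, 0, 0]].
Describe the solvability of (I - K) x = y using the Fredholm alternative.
(I - K) is singular (det(I - K) = 0, i.e. 1 ∈ sigma(K)). (I - K) x = y is solvable iff y ⊥ ker((I - K)^*) = span{(1, -1, 2)}, i.e. iff y_1 - y_2 + 2y_3 = 0. When solvable, the solutions are x = y + c·(1, 0, 0), c arbitrary (ker(I - K) = span{(1, 0, 0)}, dimension 1).

K has rank 1, so it is an outer product K = u v^T: every row of K is a multiple of one row vector. Reading off the entries, u = (1, 0, 0) and v = (1, -1, 2) (row i of K equals u_i·v^T). A rank-one matrix u v^T satisfies K u = u (v·u) and kills the (2)-dimensional subspace v^⊥, so its characteristic polynomial is lambda^2 (lambda - v·u) with v·u = tr K = 1. Hence the eigenvalues of I - K are 1 (multiplicity 2) and 1 - (1) = 0, so det(I - K) = 0. (Direct check: I - K =
[[0, 1, -2],
 [0, 1, 0],
 [0, 0, 1]]
has determinant 0.) So 1 is an eigenvalue of K and (I - K) is not invertible. The finite-dimensional Fredholm alternative says: either (I - K) is invertible, or ker(I - K) ≠ {0} and then range(I - K) = ker((I - K)^*)^⊥, with dim ker(I - K) = dim ker((I - K)^*). We are in the second case, so we need both kernels. Kernel of I - K: (I - K) u = u - u (v·u) = u - u = 0, so ker(I - K) = span{u} = span{(1, 0, 0)} (it is exactly 1-dimensional because rank(I - K) = 2). Kernel of the adjoint: K is real, so (I - K)^* = I - K^T = I - v u^T, and (I - v u^T) v = v - v (u·v) = 0; hence ker((I - K)^*) = span{v} = span{(1, -1, 2)}. Therefore (I - K) x = y is solvable iff <y, v> = 0, i.e. iff y_1 - y_2 + 2y_3 = 0. When this holds, K y = u (v·y) = 0, so (I - K) y = y and x = y is a particular solution; the full solution set is the line x = y + c·u = y + c·(1, 0, 0), c ∈ C.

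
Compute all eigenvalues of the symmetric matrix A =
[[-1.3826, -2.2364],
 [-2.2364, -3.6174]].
sigma(A) ≈ {-5, 0}

A is real symmetric, so its spectrum consists of real eigenvalues. Expanding the characteristic polynomial of the displayed matrix gives
  det(λ I - A) = p(λ) = λ^2 + (5)λ + (0).
Solving p(λ) = 0 yields eigenvalues ≈ -5, 0. (A is shown rounded to 4 decimals, so these recover the underlying integer eigenvalues to within that precision.)
Verification: the trace of A = -5 equals the sum of eigenvalues -5, and det(A) ≈ -0.0001 matches the eigenvalue product 0.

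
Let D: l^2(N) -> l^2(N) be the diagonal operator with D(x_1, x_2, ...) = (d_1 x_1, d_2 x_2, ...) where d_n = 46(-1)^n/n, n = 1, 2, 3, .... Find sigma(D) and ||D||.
sigma(D) = {46(-1)^n/n : n ≥ 1} ∪ {0}; ||D|| = 46

A bounded diagonal operator on l^2 with diagonal entries d_n has spectrum equal to the closure of {d_n : n ≥ 1}: every d_n is an eigenvalue (with eigenvector e_n), so {d_n} ⊂ sigma(D); the spectrum is closed, so its closure is too; and for lambda not in the closure, (D - lambda I) has bounded inverse (the diagonal entries 1/(d_n - lambda) are bounded). For our sequence d_n = 46(-1)^n/n, n = 1, 2, 3, ...:
  - {d_n} = {46(-1)^n/n : n ≥ 1}; the only limit point is 0
  - closure = {46(-1)^n/n : n ≥ 1} ∪ {0}
For the norm: a diagonal operator has ||D|| = sup_n |d_n|. Here |d_n| = 46/n is decreasing, so sup_n |d_n| = |d_1| = 46. So ||D|| = 46.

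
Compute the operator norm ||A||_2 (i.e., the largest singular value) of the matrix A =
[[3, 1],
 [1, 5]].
||A||_2 = sqrt((36 + sqrt(512))/2) ≈ 5.4142 (= sqrt(largest eigenvalue of A^T A))

||A||_2 = sigma_max(A) = sqrt(lambda_max(A^T A)). Form the symmetric matrix M = A^T A =
[[10, 8],
 [8, 26]].
Its characteristic polynomial (trace, determinant of M give the coefficients) is
  p(λ) = det(λ I - M) = λ^2 - 36λ + 196.
For λ^2 - 36λ + 196 the discriminant is 512. It is nonnegative but not a perfect square, so the roots are real and irrational: λ = (36 ± sqrt(512))/2 ≈ 29.3137, 6.6863.
So the eigenvalues of A^T A are ≈ 6.6863, 29.3137 (all ≥ 0, as they must be for A^T A). The largest is λ_max = (36 + sqrt(512))/2 ≈ 29.3137, hence ||A||_2 = sqrt(λ_max) = sqrt((36 + sqrt(512))/2) ≈ 5.4142.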